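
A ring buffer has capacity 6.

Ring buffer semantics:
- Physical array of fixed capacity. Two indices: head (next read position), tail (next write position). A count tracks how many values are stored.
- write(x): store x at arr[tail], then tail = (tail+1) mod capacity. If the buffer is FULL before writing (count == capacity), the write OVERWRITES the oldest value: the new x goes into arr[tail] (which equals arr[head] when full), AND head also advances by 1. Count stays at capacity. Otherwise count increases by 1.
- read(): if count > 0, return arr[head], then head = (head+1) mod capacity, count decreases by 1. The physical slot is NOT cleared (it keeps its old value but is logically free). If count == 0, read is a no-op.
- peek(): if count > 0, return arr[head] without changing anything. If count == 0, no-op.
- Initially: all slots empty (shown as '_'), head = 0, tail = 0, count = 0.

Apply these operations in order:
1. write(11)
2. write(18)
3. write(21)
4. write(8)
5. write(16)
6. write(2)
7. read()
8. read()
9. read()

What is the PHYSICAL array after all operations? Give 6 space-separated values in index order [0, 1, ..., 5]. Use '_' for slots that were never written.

Answer: 11 18 21 8 16 2

Derivation:
After op 1 (write(11)): arr=[11 _ _ _ _ _] head=0 tail=1 count=1
After op 2 (write(18)): arr=[11 18 _ _ _ _] head=0 tail=2 count=2
After op 3 (write(21)): arr=[11 18 21 _ _ _] head=0 tail=3 count=3
After op 4 (write(8)): arr=[11 18 21 8 _ _] head=0 tail=4 count=4
After op 5 (write(16)): arr=[11 18 21 8 16 _] head=0 tail=5 count=5
After op 6 (write(2)): arr=[11 18 21 8 16 2] head=0 tail=0 count=6
After op 7 (read()): arr=[11 18 21 8 16 2] head=1 tail=0 count=5
After op 8 (read()): arr=[11 18 21 8 16 2] head=2 tail=0 count=4
After op 9 (read()): arr=[11 18 21 8 16 2] head=3 tail=0 count=3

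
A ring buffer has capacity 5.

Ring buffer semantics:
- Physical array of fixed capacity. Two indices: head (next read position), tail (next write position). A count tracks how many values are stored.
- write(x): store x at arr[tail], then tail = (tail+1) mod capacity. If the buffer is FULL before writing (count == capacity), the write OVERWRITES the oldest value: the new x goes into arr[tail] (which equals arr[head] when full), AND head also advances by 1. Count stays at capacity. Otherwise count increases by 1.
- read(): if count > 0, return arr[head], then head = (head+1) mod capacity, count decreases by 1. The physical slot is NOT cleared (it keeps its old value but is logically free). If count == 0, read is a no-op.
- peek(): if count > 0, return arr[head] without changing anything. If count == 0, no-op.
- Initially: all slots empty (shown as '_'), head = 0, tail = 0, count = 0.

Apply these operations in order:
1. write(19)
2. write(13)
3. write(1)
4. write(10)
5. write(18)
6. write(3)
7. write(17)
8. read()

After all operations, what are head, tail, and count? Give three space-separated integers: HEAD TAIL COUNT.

After op 1 (write(19)): arr=[19 _ _ _ _] head=0 tail=1 count=1
After op 2 (write(13)): arr=[19 13 _ _ _] head=0 tail=2 count=2
After op 3 (write(1)): arr=[19 13 1 _ _] head=0 tail=3 count=3
After op 4 (write(10)): arr=[19 13 1 10 _] head=0 tail=4 count=4
After op 5 (write(18)): arr=[19 13 1 10 18] head=0 tail=0 count=5
After op 6 (write(3)): arr=[3 13 1 10 18] head=1 tail=1 count=5
After op 7 (write(17)): arr=[3 17 1 10 18] head=2 tail=2 count=5
After op 8 (read()): arr=[3 17 1 10 18] head=3 tail=2 count=4

Answer: 3 2 4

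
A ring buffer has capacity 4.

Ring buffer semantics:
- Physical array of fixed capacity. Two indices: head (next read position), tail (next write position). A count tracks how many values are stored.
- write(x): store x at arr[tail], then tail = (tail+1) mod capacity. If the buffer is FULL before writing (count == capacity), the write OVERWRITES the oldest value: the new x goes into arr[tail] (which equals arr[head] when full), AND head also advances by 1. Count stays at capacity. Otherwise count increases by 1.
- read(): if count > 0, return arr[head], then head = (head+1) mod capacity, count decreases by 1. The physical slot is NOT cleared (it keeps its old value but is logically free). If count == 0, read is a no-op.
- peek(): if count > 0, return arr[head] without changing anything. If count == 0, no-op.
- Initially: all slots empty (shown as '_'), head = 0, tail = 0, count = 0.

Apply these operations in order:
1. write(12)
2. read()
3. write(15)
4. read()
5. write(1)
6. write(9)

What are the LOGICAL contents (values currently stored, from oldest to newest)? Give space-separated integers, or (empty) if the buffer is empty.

Answer: 1 9

Derivation:
After op 1 (write(12)): arr=[12 _ _ _] head=0 tail=1 count=1
After op 2 (read()): arr=[12 _ _ _] head=1 tail=1 count=0
After op 3 (write(15)): arr=[12 15 _ _] head=1 tail=2 count=1
After op 4 (read()): arr=[12 15 _ _] head=2 tail=2 count=0
After op 5 (write(1)): arr=[12 15 1 _] head=2 tail=3 count=1
After op 6 (write(9)): arr=[12 15 1 9] head=2 tail=0 count=2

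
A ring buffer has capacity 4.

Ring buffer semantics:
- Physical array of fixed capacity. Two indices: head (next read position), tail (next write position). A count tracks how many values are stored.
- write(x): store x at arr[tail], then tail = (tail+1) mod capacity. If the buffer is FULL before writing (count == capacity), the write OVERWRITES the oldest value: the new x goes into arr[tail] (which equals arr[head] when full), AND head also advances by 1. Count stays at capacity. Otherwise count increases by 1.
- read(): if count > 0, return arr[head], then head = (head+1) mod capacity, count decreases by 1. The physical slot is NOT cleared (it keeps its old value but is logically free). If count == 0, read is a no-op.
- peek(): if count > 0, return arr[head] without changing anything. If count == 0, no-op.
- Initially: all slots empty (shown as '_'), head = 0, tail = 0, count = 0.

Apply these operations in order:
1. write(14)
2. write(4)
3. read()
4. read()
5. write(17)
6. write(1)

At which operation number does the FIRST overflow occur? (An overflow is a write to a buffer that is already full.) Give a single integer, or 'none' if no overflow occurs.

Answer: none

Derivation:
After op 1 (write(14)): arr=[14 _ _ _] head=0 tail=1 count=1
After op 2 (write(4)): arr=[14 4 _ _] head=0 tail=2 count=2
After op 3 (read()): arr=[14 4 _ _] head=1 tail=2 count=1
After op 4 (read()): arr=[14 4 _ _] head=2 tail=2 count=0
After op 5 (write(17)): arr=[14 4 17 _] head=2 tail=3 count=1
After op 6 (write(1)): arr=[14 4 17 1] head=2 tail=0 count=2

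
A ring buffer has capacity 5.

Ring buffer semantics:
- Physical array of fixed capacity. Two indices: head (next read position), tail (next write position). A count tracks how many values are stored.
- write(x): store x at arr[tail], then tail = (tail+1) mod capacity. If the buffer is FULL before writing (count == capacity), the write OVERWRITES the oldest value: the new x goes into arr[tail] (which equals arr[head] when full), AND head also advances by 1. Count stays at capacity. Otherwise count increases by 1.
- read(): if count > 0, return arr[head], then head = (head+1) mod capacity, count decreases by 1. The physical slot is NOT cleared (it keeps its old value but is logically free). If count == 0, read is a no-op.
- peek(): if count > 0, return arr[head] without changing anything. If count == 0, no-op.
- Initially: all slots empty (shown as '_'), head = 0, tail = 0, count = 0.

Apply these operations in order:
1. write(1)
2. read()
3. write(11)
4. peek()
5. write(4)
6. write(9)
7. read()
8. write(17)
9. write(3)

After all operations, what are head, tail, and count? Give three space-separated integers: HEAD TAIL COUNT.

Answer: 2 1 4

Derivation:
After op 1 (write(1)): arr=[1 _ _ _ _] head=0 tail=1 count=1
After op 2 (read()): arr=[1 _ _ _ _] head=1 tail=1 count=0
After op 3 (write(11)): arr=[1 11 _ _ _] head=1 tail=2 count=1
After op 4 (peek()): arr=[1 11 _ _ _] head=1 tail=2 count=1
After op 5 (write(4)): arr=[1 11 4 _ _] head=1 tail=3 count=2
After op 6 (write(9)): arr=[1 11 4 9 _] head=1 tail=4 count=3
After op 7 (read()): arr=[1 11 4 9 _] head=2 tail=4 count=2
After op 8 (write(17)): arr=[1 11 4 9 17] head=2 tail=0 count=3
After op 9 (write(3)): arr=[3 11 4 9 17] head=2 tail=1 count=4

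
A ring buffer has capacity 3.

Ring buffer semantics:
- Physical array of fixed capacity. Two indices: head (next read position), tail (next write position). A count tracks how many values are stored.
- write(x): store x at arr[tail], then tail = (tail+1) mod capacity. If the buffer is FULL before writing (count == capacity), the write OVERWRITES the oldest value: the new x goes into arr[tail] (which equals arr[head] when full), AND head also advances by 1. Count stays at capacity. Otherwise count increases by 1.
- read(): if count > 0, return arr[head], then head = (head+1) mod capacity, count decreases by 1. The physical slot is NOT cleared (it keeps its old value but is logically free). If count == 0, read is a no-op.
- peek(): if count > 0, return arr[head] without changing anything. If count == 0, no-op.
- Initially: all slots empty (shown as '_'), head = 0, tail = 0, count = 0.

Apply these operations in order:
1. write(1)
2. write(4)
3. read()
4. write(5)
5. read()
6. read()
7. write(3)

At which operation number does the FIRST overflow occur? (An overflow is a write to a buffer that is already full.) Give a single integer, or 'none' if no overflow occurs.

Answer: none

Derivation:
After op 1 (write(1)): arr=[1 _ _] head=0 tail=1 count=1
After op 2 (write(4)): arr=[1 4 _] head=0 tail=2 count=2
After op 3 (read()): arr=[1 4 _] head=1 tail=2 count=1
After op 4 (write(5)): arr=[1 4 5] head=1 tail=0 count=2
After op 5 (read()): arr=[1 4 5] head=2 tail=0 count=1
After op 6 (read()): arr=[1 4 5] head=0 tail=0 count=0
After op 7 (write(3)): arr=[3 4 5] head=0 tail=1 count=1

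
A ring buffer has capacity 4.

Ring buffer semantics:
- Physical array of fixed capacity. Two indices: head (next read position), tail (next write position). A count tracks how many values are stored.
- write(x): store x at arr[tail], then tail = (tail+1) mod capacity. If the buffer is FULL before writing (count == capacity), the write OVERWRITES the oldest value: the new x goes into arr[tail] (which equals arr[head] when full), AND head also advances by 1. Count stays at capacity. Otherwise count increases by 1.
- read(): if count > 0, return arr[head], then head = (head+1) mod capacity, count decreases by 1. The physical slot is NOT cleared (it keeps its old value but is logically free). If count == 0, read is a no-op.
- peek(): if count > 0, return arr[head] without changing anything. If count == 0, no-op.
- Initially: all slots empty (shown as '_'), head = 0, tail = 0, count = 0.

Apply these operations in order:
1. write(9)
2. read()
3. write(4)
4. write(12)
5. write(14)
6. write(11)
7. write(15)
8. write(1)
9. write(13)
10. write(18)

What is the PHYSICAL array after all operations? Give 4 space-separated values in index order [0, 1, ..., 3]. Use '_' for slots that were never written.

After op 1 (write(9)): arr=[9 _ _ _] head=0 tail=1 count=1
After op 2 (read()): arr=[9 _ _ _] head=1 tail=1 count=0
After op 3 (write(4)): arr=[9 4 _ _] head=1 tail=2 count=1
After op 4 (write(12)): arr=[9 4 12 _] head=1 tail=3 count=2
After op 5 (write(14)): arr=[9 4 12 14] head=1 tail=0 count=3
After op 6 (write(11)): arr=[11 4 12 14] head=1 tail=1 count=4
After op 7 (write(15)): arr=[11 15 12 14] head=2 tail=2 count=4
After op 8 (write(1)): arr=[11 15 1 14] head=3 tail=3 count=4
After op 9 (write(13)): arr=[11 15 1 13] head=0 tail=0 count=4
After op 10 (write(18)): arr=[18 15 1 13] head=1 tail=1 count=4

Answer: 18 15 1 13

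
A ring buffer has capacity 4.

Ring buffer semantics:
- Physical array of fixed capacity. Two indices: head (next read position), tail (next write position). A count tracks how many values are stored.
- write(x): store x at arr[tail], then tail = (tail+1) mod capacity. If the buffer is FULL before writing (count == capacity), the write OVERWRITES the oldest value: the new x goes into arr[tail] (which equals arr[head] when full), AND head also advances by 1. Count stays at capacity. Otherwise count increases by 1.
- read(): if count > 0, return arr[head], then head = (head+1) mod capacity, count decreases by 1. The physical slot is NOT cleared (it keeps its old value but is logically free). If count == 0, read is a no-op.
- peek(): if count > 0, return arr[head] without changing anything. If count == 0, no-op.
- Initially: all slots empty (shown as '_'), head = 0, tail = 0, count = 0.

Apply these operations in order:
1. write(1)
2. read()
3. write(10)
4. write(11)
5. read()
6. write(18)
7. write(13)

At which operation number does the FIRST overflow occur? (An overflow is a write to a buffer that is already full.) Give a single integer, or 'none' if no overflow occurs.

Answer: none

Derivation:
After op 1 (write(1)): arr=[1 _ _ _] head=0 tail=1 count=1
After op 2 (read()): arr=[1 _ _ _] head=1 tail=1 count=0
After op 3 (write(10)): arr=[1 10 _ _] head=1 tail=2 count=1
After op 4 (write(11)): arr=[1 10 11 _] head=1 tail=3 count=2
After op 5 (read()): arr=[1 10 11 _] head=2 tail=3 count=1
After op 6 (write(18)): arr=[1 10 11 18] head=2 tail=0 count=2
After op 7 (write(13)): arr=[13 10 11 18] head=2 tail=1 count=3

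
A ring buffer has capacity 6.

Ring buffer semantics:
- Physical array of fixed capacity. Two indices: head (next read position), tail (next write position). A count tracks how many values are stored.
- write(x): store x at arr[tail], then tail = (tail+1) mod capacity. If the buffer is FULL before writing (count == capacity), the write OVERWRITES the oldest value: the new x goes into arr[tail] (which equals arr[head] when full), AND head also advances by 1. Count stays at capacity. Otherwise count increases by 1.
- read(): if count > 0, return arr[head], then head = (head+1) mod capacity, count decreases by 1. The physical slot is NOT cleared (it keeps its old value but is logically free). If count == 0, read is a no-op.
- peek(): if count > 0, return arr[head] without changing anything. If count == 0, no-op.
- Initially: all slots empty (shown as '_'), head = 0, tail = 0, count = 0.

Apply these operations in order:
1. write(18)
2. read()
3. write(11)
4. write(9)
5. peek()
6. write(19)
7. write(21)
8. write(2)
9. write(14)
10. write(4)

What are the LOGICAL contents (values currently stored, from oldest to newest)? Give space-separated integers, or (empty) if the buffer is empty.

Answer: 9 19 21 2 14 4

Derivation:
After op 1 (write(18)): arr=[18 _ _ _ _ _] head=0 tail=1 count=1
After op 2 (read()): arr=[18 _ _ _ _ _] head=1 tail=1 count=0
After op 3 (write(11)): arr=[18 11 _ _ _ _] head=1 tail=2 count=1
After op 4 (write(9)): arr=[18 11 9 _ _ _] head=1 tail=3 count=2
After op 5 (peek()): arr=[18 11 9 _ _ _] head=1 tail=3 count=2
After op 6 (write(19)): arr=[18 11 9 19 _ _] head=1 tail=4 count=3
After op 7 (write(21)): arr=[18 11 9 19 21 _] head=1 tail=5 count=4
After op 8 (write(2)): arr=[18 11 9 19 21 2] head=1 tail=0 count=5
After op 9 (write(14)): arr=[14 11 9 19 21 2] head=1 tail=1 count=6
After op 10 (write(4)): arr=[14 4 9 19 21 2] head=2 tail=2 count=6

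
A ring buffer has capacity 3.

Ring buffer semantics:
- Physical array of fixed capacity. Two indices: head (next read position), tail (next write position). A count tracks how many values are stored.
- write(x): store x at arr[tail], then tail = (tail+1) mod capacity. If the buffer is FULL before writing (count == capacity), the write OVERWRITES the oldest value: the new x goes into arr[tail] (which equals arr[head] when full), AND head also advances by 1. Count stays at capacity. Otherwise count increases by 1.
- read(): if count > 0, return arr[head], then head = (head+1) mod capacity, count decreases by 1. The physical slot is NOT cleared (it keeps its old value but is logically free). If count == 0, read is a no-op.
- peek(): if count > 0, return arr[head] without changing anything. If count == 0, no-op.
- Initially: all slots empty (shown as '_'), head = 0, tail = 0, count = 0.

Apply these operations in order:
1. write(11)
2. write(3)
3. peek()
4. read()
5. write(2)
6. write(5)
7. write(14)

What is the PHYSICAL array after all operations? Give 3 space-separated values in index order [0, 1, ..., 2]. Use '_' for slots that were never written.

Answer: 5 14 2

Derivation:
After op 1 (write(11)): arr=[11 _ _] head=0 tail=1 count=1
After op 2 (write(3)): arr=[11 3 _] head=0 tail=2 count=2
After op 3 (peek()): arr=[11 3 _] head=0 tail=2 count=2
After op 4 (read()): arr=[11 3 _] head=1 tail=2 count=1
After op 5 (write(2)): arr=[11 3 2] head=1 tail=0 count=2
After op 6 (write(5)): arr=[5 3 2] head=1 tail=1 count=3
After op 7 (write(14)): arr=[5 14 2] head=2 tail=2 count=3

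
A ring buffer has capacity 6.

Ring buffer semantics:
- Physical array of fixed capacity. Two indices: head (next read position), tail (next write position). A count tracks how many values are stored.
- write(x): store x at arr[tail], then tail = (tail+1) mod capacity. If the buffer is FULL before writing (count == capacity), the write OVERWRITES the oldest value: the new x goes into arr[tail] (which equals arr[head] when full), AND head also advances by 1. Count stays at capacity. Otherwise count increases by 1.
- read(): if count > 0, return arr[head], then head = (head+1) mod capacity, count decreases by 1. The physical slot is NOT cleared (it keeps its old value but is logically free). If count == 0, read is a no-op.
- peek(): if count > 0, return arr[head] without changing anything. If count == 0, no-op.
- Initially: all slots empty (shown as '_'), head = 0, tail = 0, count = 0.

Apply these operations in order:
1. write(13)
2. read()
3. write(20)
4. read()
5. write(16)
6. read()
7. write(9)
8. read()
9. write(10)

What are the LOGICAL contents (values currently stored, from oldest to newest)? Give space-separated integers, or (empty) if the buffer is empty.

Answer: 10

Derivation:
After op 1 (write(13)): arr=[13 _ _ _ _ _] head=0 tail=1 count=1
After op 2 (read()): arr=[13 _ _ _ _ _] head=1 tail=1 count=0
After op 3 (write(20)): arr=[13 20 _ _ _ _] head=1 tail=2 count=1
After op 4 (read()): arr=[13 20 _ _ _ _] head=2 tail=2 count=0
After op 5 (write(16)): arr=[13 20 16 _ _ _] head=2 tail=3 count=1
After op 6 (read()): arr=[13 20 16 _ _ _] head=3 tail=3 count=0
After op 7 (write(9)): arr=[13 20 16 9 _ _] head=3 tail=4 count=1
After op 8 (read()): arr=[13 20 16 9 _ _] head=4 tail=4 count=0
After op 9 (write(10)): arr=[13 20 16 9 10 _] head=4 tail=5 count=1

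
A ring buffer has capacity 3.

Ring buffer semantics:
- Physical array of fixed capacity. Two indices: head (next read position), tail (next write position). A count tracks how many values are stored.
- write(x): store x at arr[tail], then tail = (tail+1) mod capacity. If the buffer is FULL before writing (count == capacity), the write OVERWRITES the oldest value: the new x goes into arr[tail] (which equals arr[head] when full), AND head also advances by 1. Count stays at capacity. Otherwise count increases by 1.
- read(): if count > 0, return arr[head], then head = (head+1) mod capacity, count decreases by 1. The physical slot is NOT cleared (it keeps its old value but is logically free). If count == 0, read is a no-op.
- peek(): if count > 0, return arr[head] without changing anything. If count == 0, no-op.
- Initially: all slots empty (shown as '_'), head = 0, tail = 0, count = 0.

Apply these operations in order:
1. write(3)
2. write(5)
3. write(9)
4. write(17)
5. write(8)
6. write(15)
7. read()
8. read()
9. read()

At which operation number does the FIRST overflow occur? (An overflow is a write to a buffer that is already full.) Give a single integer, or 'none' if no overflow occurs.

After op 1 (write(3)): arr=[3 _ _] head=0 tail=1 count=1
After op 2 (write(5)): arr=[3 5 _] head=0 tail=2 count=2
After op 3 (write(9)): arr=[3 5 9] head=0 tail=0 count=3
After op 4 (write(17)): arr=[17 5 9] head=1 tail=1 count=3
After op 5 (write(8)): arr=[17 8 9] head=2 tail=2 count=3
After op 6 (write(15)): arr=[17 8 15] head=0 tail=0 count=3
After op 7 (read()): arr=[17 8 15] head=1 tail=0 count=2
After op 8 (read()): arr=[17 8 15] head=2 tail=0 count=1
After op 9 (read()): arr=[17 8 15] head=0 tail=0 count=0

Answer: 4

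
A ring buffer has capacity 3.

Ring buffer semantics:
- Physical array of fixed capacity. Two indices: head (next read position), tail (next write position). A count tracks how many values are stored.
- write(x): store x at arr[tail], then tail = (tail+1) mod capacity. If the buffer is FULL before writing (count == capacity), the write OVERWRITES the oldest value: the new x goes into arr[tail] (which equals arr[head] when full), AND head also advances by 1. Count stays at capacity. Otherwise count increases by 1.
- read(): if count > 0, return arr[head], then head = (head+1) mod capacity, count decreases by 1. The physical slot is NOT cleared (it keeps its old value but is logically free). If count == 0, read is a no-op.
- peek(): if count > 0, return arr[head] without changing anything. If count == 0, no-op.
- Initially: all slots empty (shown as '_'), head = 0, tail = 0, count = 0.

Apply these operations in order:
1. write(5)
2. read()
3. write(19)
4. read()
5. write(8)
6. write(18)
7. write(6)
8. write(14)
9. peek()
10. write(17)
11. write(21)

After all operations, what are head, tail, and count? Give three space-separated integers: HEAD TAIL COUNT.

After op 1 (write(5)): arr=[5 _ _] head=0 tail=1 count=1
After op 2 (read()): arr=[5 _ _] head=1 tail=1 count=0
After op 3 (write(19)): arr=[5 19 _] head=1 tail=2 count=1
After op 4 (read()): arr=[5 19 _] head=2 tail=2 count=0
After op 5 (write(8)): arr=[5 19 8] head=2 tail=0 count=1
After op 6 (write(18)): arr=[18 19 8] head=2 tail=1 count=2
After op 7 (write(6)): arr=[18 6 8] head=2 tail=2 count=3
After op 8 (write(14)): arr=[18 6 14] head=0 tail=0 count=3
After op 9 (peek()): arr=[18 6 14] head=0 tail=0 count=3
After op 10 (write(17)): arr=[17 6 14] head=1 tail=1 count=3
After op 11 (write(21)): arr=[17 21 14] head=2 tail=2 count=3

Answer: 2 2 3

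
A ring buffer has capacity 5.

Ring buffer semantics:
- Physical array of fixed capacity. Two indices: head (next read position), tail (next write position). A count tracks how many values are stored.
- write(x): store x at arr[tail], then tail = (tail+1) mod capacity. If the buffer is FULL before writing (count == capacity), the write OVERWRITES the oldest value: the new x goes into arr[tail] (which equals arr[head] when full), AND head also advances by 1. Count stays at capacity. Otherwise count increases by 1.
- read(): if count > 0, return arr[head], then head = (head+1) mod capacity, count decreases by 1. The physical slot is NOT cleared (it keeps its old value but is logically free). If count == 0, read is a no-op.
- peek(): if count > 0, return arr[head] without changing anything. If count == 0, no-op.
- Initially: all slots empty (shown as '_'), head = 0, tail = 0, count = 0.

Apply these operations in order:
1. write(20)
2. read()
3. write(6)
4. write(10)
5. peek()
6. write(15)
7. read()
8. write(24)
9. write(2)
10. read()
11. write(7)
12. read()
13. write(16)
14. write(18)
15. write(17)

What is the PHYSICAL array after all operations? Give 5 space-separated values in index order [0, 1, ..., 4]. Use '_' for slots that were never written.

After op 1 (write(20)): arr=[20 _ _ _ _] head=0 tail=1 count=1
After op 2 (read()): arr=[20 _ _ _ _] head=1 tail=1 count=0
After op 3 (write(6)): arr=[20 6 _ _ _] head=1 tail=2 count=1
After op 4 (write(10)): arr=[20 6 10 _ _] head=1 tail=3 count=2
After op 5 (peek()): arr=[20 6 10 _ _] head=1 tail=3 count=2
After op 6 (write(15)): arr=[20 6 10 15 _] head=1 tail=4 count=3
After op 7 (read()): arr=[20 6 10 15 _] head=2 tail=4 count=2
After op 8 (write(24)): arr=[20 6 10 15 24] head=2 tail=0 count=3
After op 9 (write(2)): arr=[2 6 10 15 24] head=2 tail=1 count=4
After op 10 (read()): arr=[2 6 10 15 24] head=3 tail=1 count=3
After op 11 (write(7)): arr=[2 7 10 15 24] head=3 tail=2 count=4
After op 12 (read()): arr=[2 7 10 15 24] head=4 tail=2 count=3
After op 13 (write(16)): arr=[2 7 16 15 24] head=4 tail=3 count=4
After op 14 (write(18)): arr=[2 7 16 18 24] head=4 tail=4 count=5
After op 15 (write(17)): arr=[2 7 16 18 17] head=0 tail=0 count=5

Answer: 2 7 16 18 17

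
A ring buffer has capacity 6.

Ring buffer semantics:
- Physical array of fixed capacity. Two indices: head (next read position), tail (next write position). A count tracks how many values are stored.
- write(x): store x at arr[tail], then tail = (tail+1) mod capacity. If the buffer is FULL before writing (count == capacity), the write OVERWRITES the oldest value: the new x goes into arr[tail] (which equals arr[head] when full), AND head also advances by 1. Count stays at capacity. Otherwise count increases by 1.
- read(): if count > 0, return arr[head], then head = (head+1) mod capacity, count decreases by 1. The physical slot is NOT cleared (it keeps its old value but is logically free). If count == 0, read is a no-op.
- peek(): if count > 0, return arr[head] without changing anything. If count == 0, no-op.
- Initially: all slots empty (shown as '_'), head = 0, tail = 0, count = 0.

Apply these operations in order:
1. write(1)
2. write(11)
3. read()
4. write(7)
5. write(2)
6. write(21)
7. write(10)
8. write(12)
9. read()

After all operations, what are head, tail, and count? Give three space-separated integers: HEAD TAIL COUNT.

After op 1 (write(1)): arr=[1 _ _ _ _ _] head=0 tail=1 count=1
After op 2 (write(11)): arr=[1 11 _ _ _ _] head=0 tail=2 count=2
After op 3 (read()): arr=[1 11 _ _ _ _] head=1 tail=2 count=1
After op 4 (write(7)): arr=[1 11 7 _ _ _] head=1 tail=3 count=2
After op 5 (write(2)): arr=[1 11 7 2 _ _] head=1 tail=4 count=3
After op 6 (write(21)): arr=[1 11 7 2 21 _] head=1 tail=5 count=4
After op 7 (write(10)): arr=[1 11 7 2 21 10] head=1 tail=0 count=5
After op 8 (write(12)): arr=[12 11 7 2 21 10] head=1 tail=1 count=6
After op 9 (read()): arr=[12 11 7 2 21 10] head=2 tail=1 count=5

Answer: 2 1 5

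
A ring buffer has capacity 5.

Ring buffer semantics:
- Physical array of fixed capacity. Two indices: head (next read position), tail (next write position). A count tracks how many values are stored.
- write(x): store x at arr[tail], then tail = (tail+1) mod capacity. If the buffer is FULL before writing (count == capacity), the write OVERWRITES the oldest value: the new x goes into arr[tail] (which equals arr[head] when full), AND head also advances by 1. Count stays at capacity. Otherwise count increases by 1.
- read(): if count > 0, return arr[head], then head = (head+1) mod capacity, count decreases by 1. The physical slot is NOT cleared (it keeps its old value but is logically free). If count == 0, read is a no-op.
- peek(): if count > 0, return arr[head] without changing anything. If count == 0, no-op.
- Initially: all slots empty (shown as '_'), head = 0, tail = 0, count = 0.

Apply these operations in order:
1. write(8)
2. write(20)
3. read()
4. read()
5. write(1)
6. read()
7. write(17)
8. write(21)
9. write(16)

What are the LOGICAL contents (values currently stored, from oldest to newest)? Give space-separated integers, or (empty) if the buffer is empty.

After op 1 (write(8)): arr=[8 _ _ _ _] head=0 tail=1 count=1
After op 2 (write(20)): arr=[8 20 _ _ _] head=0 tail=2 count=2
After op 3 (read()): arr=[8 20 _ _ _] head=1 tail=2 count=1
After op 4 (read()): arr=[8 20 _ _ _] head=2 tail=2 count=0
After op 5 (write(1)): arr=[8 20 1 _ _] head=2 tail=3 count=1
After op 6 (read()): arr=[8 20 1 _ _] head=3 tail=3 count=0
After op 7 (write(17)): arr=[8 20 1 17 _] head=3 tail=4 count=1
After op 8 (write(21)): arr=[8 20 1 17 21] head=3 tail=0 count=2
After op 9 (write(16)): arr=[16 20 1 17 21] head=3 tail=1 count=3

Answer: 17 21 16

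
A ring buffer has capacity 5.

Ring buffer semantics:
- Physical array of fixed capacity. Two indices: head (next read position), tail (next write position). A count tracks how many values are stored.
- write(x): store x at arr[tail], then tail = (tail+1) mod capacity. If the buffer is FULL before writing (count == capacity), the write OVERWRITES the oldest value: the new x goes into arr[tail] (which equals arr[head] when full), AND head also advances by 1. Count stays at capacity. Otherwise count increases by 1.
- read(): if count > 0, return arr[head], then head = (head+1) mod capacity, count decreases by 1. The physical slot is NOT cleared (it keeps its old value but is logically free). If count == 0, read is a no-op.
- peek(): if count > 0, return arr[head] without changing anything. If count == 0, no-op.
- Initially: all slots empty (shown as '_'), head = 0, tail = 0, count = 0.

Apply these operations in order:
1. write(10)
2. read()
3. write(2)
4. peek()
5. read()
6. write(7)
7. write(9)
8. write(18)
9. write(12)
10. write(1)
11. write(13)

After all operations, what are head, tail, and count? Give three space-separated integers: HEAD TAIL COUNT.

Answer: 3 3 5

Derivation:
After op 1 (write(10)): arr=[10 _ _ _ _] head=0 tail=1 count=1
After op 2 (read()): arr=[10 _ _ _ _] head=1 tail=1 count=0
After op 3 (write(2)): arr=[10 2 _ _ _] head=1 tail=2 count=1
After op 4 (peek()): arr=[10 2 _ _ _] head=1 tail=2 count=1
After op 5 (read()): arr=[10 2 _ _ _] head=2 tail=2 count=0
After op 6 (write(7)): arr=[10 2 7 _ _] head=2 tail=3 count=1
After op 7 (write(9)): arr=[10 2 7 9 _] head=2 tail=4 count=2
After op 8 (write(18)): arr=[10 2 7 9 18] head=2 tail=0 count=3
After op 9 (write(12)): arr=[12 2 7 9 18] head=2 tail=1 count=4
After op 10 (write(1)): arr=[12 1 7 9 18] head=2 tail=2 count=5
After op 11 (write(13)): arr=[12 1 13 9 18] head=3 tail=3 count=5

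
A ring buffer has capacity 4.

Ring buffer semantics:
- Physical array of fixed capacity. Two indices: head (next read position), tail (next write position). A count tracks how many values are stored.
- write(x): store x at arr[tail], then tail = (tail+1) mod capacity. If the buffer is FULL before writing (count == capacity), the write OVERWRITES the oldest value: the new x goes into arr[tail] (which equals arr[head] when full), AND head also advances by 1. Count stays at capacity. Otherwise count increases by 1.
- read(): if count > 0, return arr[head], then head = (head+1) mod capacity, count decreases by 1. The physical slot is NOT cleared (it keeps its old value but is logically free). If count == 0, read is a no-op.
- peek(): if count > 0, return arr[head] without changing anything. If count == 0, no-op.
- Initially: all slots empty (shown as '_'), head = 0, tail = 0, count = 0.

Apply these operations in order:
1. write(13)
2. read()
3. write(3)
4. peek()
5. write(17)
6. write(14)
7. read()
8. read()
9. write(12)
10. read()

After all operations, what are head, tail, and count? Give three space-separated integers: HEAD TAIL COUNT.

Answer: 0 1 1

Derivation:
After op 1 (write(13)): arr=[13 _ _ _] head=0 tail=1 count=1
After op 2 (read()): arr=[13 _ _ _] head=1 tail=1 count=0
After op 3 (write(3)): arr=[13 3 _ _] head=1 tail=2 count=1
After op 4 (peek()): arr=[13 3 _ _] head=1 tail=2 count=1
After op 5 (write(17)): arr=[13 3 17 _] head=1 tail=3 count=2
After op 6 (write(14)): arr=[13 3 17 14] head=1 tail=0 count=3
After op 7 (read()): arr=[13 3 17 14] head=2 tail=0 count=2
After op 8 (read()): arr=[13 3 17 14] head=3 tail=0 count=1
After op 9 (write(12)): arr=[12 3 17 14] head=3 tail=1 count=2
After op 10 (read()): arr=[12 3 17 14] head=0 tail=1 count=1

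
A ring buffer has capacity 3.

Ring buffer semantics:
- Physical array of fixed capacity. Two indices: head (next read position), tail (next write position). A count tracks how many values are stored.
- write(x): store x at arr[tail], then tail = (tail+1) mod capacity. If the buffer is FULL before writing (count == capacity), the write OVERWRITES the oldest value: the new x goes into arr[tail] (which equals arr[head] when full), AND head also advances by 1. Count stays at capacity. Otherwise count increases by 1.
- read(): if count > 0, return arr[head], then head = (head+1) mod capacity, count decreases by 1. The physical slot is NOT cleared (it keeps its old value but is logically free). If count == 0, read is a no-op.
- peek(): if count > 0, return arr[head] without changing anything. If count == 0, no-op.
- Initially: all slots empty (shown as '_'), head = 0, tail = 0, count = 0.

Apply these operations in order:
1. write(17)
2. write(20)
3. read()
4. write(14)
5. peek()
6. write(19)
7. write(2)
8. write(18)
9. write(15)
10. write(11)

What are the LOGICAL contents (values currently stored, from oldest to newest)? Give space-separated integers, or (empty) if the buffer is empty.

Answer: 18 15 11

Derivation:
After op 1 (write(17)): arr=[17 _ _] head=0 tail=1 count=1
After op 2 (write(20)): arr=[17 20 _] head=0 tail=2 count=2
After op 3 (read()): arr=[17 20 _] head=1 tail=2 count=1
After op 4 (write(14)): arr=[17 20 14] head=1 tail=0 count=2
After op 5 (peek()): arr=[17 20 14] head=1 tail=0 count=2
After op 6 (write(19)): arr=[19 20 14] head=1 tail=1 count=3
After op 7 (write(2)): arr=[19 2 14] head=2 tail=2 count=3
After op 8 (write(18)): arr=[19 2 18] head=0 tail=0 count=3
After op 9 (write(15)): arr=[15 2 18] head=1 tail=1 count=3
After op 10 (write(11)): arr=[15 11 18] head=2 tail=2 count=3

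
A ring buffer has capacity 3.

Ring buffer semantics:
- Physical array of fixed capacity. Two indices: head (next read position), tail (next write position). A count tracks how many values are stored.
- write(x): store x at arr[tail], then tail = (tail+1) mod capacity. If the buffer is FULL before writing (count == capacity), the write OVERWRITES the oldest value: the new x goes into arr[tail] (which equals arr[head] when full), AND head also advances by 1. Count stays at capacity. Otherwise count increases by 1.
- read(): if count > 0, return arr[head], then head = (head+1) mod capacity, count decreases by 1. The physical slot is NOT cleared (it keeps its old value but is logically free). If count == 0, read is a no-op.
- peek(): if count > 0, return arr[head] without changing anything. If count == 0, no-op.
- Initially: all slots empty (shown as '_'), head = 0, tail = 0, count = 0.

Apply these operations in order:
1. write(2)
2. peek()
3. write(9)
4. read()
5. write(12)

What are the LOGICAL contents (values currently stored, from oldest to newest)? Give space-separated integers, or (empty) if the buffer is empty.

Answer: 9 12

Derivation:
After op 1 (write(2)): arr=[2 _ _] head=0 tail=1 count=1
After op 2 (peek()): arr=[2 _ _] head=0 tail=1 count=1
After op 3 (write(9)): arr=[2 9 _] head=0 tail=2 count=2
After op 4 (read()): arr=[2 9 _] head=1 tail=2 count=1
After op 5 (write(12)): arr=[2 9 12] head=1 tail=0 count=2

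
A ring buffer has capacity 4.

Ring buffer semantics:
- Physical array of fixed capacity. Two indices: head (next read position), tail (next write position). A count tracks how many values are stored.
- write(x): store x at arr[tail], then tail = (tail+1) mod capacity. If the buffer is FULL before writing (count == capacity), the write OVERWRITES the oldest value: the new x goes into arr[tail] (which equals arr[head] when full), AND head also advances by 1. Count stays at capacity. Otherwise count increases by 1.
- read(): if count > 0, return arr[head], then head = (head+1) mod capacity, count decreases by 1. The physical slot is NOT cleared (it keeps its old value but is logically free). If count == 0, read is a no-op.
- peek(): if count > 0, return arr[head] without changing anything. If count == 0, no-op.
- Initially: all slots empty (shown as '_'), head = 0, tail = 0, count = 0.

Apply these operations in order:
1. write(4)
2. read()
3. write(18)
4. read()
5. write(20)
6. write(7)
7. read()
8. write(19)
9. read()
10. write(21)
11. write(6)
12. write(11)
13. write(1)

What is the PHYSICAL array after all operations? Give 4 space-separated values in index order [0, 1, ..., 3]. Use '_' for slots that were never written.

After op 1 (write(4)): arr=[4 _ _ _] head=0 tail=1 count=1
After op 2 (read()): arr=[4 _ _ _] head=1 tail=1 count=0
After op 3 (write(18)): arr=[4 18 _ _] head=1 tail=2 count=1
After op 4 (read()): arr=[4 18 _ _] head=2 tail=2 count=0
After op 5 (write(20)): arr=[4 18 20 _] head=2 tail=3 count=1
After op 6 (write(7)): arr=[4 18 20 7] head=2 tail=0 count=2
After op 7 (read()): arr=[4 18 20 7] head=3 tail=0 count=1
After op 8 (write(19)): arr=[19 18 20 7] head=3 tail=1 count=2
After op 9 (read()): arr=[19 18 20 7] head=0 tail=1 count=1
After op 10 (write(21)): arr=[19 21 20 7] head=0 tail=2 count=2
After op 11 (write(6)): arr=[19 21 6 7] head=0 tail=3 count=3
After op 12 (write(11)): arr=[19 21 6 11] head=0 tail=0 count=4
After op 13 (write(1)): arr=[1 21 6 11] head=1 tail=1 count=4

Answer: 1 21 6 11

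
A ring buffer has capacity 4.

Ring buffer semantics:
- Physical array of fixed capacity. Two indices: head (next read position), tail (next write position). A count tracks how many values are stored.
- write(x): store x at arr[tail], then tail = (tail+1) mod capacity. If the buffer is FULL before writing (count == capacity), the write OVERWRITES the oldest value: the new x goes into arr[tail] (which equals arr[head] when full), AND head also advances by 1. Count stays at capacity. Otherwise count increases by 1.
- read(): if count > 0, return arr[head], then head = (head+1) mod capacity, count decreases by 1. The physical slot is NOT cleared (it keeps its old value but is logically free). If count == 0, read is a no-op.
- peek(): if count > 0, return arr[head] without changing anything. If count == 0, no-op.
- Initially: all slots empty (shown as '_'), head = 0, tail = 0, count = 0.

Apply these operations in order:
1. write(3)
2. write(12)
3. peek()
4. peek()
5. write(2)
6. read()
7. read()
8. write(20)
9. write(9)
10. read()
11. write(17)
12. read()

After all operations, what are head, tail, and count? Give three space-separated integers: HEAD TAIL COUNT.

Answer: 0 2 2

Derivation:
After op 1 (write(3)): arr=[3 _ _ _] head=0 tail=1 count=1
After op 2 (write(12)): arr=[3 12 _ _] head=0 tail=2 count=2
After op 3 (peek()): arr=[3 12 _ _] head=0 tail=2 count=2
After op 4 (peek()): arr=[3 12 _ _] head=0 tail=2 count=2
After op 5 (write(2)): arr=[3 12 2 _] head=0 tail=3 count=3
After op 6 (read()): arr=[3 12 2 _] head=1 tail=3 count=2
After op 7 (read()): arr=[3 12 2 _] head=2 tail=3 count=1
After op 8 (write(20)): arr=[3 12 2 20] head=2 tail=0 count=2
After op 9 (write(9)): arr=[9 12 2 20] head=2 tail=1 count=3
After op 10 (read()): arr=[9 12 2 20] head=3 tail=1 count=2
After op 11 (write(17)): arr=[9 17 2 20] head=3 tail=2 count=3
After op 12 (read()): arr=[9 17 2 20] head=0 tail=2 count=2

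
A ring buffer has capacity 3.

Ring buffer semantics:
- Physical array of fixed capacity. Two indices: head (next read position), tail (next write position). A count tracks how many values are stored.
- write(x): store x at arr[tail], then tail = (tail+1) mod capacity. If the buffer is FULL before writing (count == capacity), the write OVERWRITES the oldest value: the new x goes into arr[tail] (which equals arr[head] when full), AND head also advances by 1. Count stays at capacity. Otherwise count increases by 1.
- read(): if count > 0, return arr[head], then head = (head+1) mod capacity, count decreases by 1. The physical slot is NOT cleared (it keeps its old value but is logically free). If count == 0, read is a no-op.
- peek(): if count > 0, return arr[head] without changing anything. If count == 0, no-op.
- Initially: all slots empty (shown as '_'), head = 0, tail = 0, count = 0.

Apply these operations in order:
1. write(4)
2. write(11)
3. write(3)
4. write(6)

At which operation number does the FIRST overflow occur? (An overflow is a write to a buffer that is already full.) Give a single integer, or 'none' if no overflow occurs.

After op 1 (write(4)): arr=[4 _ _] head=0 tail=1 count=1
After op 2 (write(11)): arr=[4 11 _] head=0 tail=2 count=2
After op 3 (write(3)): arr=[4 11 3] head=0 tail=0 count=3
After op 4 (write(6)): arr=[6 11 3] head=1 tail=1 count=3

Answer: 4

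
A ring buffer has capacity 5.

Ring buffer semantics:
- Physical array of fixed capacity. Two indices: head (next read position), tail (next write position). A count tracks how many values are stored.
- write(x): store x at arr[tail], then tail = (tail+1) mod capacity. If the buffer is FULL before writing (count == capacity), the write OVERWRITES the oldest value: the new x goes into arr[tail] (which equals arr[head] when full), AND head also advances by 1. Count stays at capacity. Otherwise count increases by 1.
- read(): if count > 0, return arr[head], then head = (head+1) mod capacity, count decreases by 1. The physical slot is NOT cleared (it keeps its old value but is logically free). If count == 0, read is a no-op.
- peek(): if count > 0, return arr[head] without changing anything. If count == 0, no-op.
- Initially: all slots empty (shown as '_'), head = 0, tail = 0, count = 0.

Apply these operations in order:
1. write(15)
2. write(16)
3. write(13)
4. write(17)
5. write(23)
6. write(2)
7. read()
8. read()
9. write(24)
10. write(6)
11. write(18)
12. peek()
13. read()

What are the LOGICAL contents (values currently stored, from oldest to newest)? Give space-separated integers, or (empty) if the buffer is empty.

After op 1 (write(15)): arr=[15 _ _ _ _] head=0 tail=1 count=1
After op 2 (write(16)): arr=[15 16 _ _ _] head=0 tail=2 count=2
After op 3 (write(13)): arr=[15 16 13 _ _] head=0 tail=3 count=3
After op 4 (write(17)): arr=[15 16 13 17 _] head=0 tail=4 count=4
After op 5 (write(23)): arr=[15 16 13 17 23] head=0 tail=0 count=5
After op 6 (write(2)): arr=[2 16 13 17 23] head=1 tail=1 count=5
After op 7 (read()): arr=[2 16 13 17 23] head=2 tail=1 count=4
After op 8 (read()): arr=[2 16 13 17 23] head=3 tail=1 count=3
After op 9 (write(24)): arr=[2 24 13 17 23] head=3 tail=2 count=4
After op 10 (write(6)): arr=[2 24 6 17 23] head=3 tail=3 count=5
After op 11 (write(18)): arr=[2 24 6 18 23] head=4 tail=4 count=5
After op 12 (peek()): arr=[2 24 6 18 23] head=4 tail=4 count=5
After op 13 (read()): arr=[2 24 6 18 23] head=0 tail=4 count=4

Answer: 2 24 6 18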